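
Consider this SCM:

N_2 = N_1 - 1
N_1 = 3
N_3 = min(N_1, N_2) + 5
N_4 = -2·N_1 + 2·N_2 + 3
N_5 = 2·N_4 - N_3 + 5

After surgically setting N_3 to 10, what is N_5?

do(N_3=10) replaces the equation N_3 = min(N_1, N_2) + 5 with the constant N_3 = 10.
N_2 = N_1 - 1  [with N_1=3]  = 2
N_4 = -2·N_1 + 2·N_2 + 3  [with N_1=3, N_2=2]  = 1
N_5 = 2·N_4 - N_3 + 5  [with N_4=1, N_3=10]  = -3

-3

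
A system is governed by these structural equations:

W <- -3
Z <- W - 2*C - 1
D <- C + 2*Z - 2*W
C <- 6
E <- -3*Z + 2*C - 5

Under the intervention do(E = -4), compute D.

The intervention breaks the incoming arrows to E: E <- -3*Z + 2*C - 5 no longer applies, and E = -4.
Since D is not a descendant of the intervened variable, it is unaffected.
Z = W - 2*C - 1  [with W=-3, C=6]  = -16
D = C + 2*Z - 2*W  [with C=6, Z=-16, W=-3]  = -20

-20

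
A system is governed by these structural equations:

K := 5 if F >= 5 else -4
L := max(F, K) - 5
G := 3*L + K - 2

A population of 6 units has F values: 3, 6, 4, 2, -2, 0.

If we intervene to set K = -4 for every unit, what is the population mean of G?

-14.5

Every unit gets K=-4 under the intervention. G values become -12, -3, -9, -15, -27, -21; E[G|do(K=-4)] = -14.5.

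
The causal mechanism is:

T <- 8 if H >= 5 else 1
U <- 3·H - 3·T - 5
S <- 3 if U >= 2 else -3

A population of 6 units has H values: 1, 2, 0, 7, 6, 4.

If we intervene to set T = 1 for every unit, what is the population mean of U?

2

Every unit gets T=1 under the intervention. U values become -5, -2, -8, 13, 10, 4; E[U|do(T=1)] = 2.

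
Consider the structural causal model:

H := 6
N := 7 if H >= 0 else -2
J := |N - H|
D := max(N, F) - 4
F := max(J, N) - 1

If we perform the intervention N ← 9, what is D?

do(N=9) replaces the equation N := 7 if H >= 0 else -2 with the constant N = 9.
J = |N - H|  [with N=9, H=6]  = 3
F = max(J, N) - 1  [with J=3, N=9]  = 8
D = max(N, F) - 4  [with N=9, F=8]  = 5

5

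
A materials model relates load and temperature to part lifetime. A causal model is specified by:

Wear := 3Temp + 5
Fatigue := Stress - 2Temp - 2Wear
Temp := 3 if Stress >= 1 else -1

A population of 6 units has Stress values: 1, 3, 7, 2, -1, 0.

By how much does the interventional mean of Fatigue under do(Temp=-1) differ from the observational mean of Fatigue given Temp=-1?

2.5

The intervention sets Temp=-1 in all 6 units regardless of Stress. Recomputing Fatigue per unit gives -1, 1, 5, 0, -3, -2; average 0.
E[Fatigue|Temp=-1] averages over only the 2 units with Temp=-1 (Stress = -1, 0): Fatigue = -3, -2, mean -2.5.
Difference = 0 − (-2.5) = 2.5.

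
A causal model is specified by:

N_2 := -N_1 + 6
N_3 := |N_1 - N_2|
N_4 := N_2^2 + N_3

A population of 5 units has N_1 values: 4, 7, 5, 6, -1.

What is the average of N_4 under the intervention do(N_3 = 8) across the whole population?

19

Under do(N_3=8), N_3's equation is replaced by N_3=8 for every unit. Per-unit N_4: 12, 9, 9, 8, 57. Mean = 19.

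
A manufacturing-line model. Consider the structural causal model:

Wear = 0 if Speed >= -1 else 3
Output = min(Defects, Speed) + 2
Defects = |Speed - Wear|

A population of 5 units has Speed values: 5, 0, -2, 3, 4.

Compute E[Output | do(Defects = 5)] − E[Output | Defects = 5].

The intervention sets Defects=5 in all 5 units regardless of Speed. Recomputing Output per unit gives 7, 2, 0, 5, 6; average 4.
E[Output|Defects=5] averages over only the 2 units with Defects=5 (Speed = 5, -2): Output = 7, 0, mean 3.5.
Difference = 4 − 3.5 = 0.5.

0.5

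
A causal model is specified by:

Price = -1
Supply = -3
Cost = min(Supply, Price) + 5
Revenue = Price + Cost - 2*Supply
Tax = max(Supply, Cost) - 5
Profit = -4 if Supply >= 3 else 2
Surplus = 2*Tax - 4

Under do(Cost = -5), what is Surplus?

The intervention breaks the incoming arrows to Cost: Cost = min(Supply, Price) + 5 no longer applies, and Cost = -5.
Tax = max(Supply, Cost) - 5  [with Supply=-3, Cost=-5]  = -8
Surplus = 2*Tax - 4  [with Tax=-8]  = -20

-20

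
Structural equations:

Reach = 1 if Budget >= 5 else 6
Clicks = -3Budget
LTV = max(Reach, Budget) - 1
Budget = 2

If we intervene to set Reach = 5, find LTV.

4

Under do(Reach=5), the mechanism Reach = 1 if Budget >= 5 else 6 is discarded; Reach is fixed at 5.
LTV = max(Reach, Budget) - 1  [with Reach=5, Budget=2]  = 4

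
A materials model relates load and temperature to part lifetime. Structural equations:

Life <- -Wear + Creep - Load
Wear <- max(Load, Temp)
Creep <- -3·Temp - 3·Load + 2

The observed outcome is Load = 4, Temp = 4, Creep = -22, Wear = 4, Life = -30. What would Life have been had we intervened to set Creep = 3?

do(Creep=3) replaces the equation Creep <- -3·Temp - 3·Load + 2 with the constant Creep = 3.
Wear = max(Load, Temp)  [with Load=4, Temp=4]  = 4
Life = -Wear + Creep - Load  [with Wear=4, Creep=3, Load=4]  = -5

-5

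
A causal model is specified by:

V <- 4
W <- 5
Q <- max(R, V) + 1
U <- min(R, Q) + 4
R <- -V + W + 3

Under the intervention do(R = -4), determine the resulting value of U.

0

do(R=-4) replaces the equation R <- -V + W + 3 with the constant R = -4.
Q = max(R, V) + 1  [with R=-4, V=4]  = 5
U = min(R, Q) + 4  [with R=-4, Q=5]  = 0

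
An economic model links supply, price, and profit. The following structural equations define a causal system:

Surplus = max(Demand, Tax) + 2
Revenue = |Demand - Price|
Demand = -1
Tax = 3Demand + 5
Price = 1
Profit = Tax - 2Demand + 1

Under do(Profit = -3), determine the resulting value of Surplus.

The intervention breaks the incoming arrows to Profit: Profit = Tax - 2Demand + 1 no longer applies, and Profit = -3.
Since Surplus is not a descendant of the intervened variable, it is unaffected.
Tax = 3Demand + 5  [with Demand=-1]  = 2
Surplus = max(Demand, Tax) + 2  [with Demand=-1, Tax=2]  = 4

4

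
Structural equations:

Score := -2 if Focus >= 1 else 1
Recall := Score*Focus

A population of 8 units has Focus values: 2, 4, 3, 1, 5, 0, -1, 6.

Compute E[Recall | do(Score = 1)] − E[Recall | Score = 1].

Under do(Score=1), Score's equation is replaced by Score=1 for every unit. Per-unit Recall: 2, 4, 3, 1, 5, 0, -1, 6. Mean = 2.5.
Conditioning on Score=1 selects the 2 unit(s) with Focus ∈ {0, -1}. Their Recall values: 0, -1. Mean = -0.5.
Difference = 2.5 − (-0.5) = 3.

3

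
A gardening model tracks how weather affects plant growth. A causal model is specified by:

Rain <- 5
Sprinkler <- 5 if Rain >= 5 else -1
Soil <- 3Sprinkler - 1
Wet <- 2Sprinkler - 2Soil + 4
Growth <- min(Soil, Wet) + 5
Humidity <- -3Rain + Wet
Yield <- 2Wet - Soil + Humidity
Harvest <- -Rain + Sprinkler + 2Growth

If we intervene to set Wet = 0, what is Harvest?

do(Wet=0) replaces the equation Wet <- 2Sprinkler - 2Soil + 4 with the constant Wet = 0.
Sprinkler = 5 if Rain >= 5 else -1  [with Rain=5]  = 5
Soil = 3Sprinkler - 1  [with Sprinkler=5]  = 14
Growth = min(Soil, Wet) + 5  [with Soil=14, Wet=0]  = 5
Harvest = -Rain + Sprinkler + 2Growth  [with Rain=5, Sprinkler=5, Growth=5]  = 10

10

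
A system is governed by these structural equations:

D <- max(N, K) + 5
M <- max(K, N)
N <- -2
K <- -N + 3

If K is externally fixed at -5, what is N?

Under do(K=-5), the mechanism K <- -N + 3 is discarded; K is fixed at -5.
N is not downstream of the intervention, so its value is determined by the original equations.

-2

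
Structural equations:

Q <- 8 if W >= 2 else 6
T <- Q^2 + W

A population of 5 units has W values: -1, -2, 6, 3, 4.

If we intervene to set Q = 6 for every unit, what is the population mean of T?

38

The intervention sets Q=6 in all 5 units regardless of W. Recomputing T per unit gives 35, 34, 42, 39, 40; average 38.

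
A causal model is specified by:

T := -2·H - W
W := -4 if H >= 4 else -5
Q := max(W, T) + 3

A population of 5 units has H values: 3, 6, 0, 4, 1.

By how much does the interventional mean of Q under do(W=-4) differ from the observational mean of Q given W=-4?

3.2

The intervention sets W=-4 in all 5 units regardless of H. Recomputing Q per unit gives 1, -1, 7, -1, 5; average 2.2.
Observing W=-4 restricts to units where W's equation naturally yields -4: H ∈ {6, 4}. In that subpopulation Q = -1, -1, mean -1.
Difference = 2.2 − (-1) = 3.2.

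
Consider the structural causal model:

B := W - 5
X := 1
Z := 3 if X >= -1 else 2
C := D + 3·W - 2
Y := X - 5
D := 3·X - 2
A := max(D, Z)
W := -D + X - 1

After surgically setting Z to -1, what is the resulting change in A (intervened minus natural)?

Under do(Z=-1), the mechanism Z := 3 if X >= -1 else 2 is discarded; Z is fixed at -1.
D = 3·X - 2  [with X=1]  = 1
A = max(D, Z)  [with D=1, Z=-1]  = 1
Without intervention: D = 3·X - 2  [with X=1]  = 1; Z = 3 if X >= -1 else 2  [with X=1]  = 3; A = max(D, Z)  [with D=1, Z=3]  = 3.
Change = 1 − 3 = -2.

-2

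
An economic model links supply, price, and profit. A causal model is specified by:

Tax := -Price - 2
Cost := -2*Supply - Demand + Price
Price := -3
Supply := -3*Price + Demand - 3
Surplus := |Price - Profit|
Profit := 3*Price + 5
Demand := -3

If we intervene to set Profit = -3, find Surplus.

0

Intervening sets Profit = -3 and removes its equation (Profit := 3*Price + 5).
Surplus = |Price - Profit|  [with Price=-3, Profit=-3]  = 0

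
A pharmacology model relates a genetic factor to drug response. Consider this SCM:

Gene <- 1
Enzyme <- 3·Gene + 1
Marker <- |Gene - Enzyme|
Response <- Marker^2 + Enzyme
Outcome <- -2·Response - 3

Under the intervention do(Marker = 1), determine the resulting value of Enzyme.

Under do(Marker=1), the mechanism Marker <- |Gene - Enzyme| is discarded; Marker is fixed at 1.
Since Enzyme is not a descendant of the intervened variable, it is unaffected.
Enzyme = 3·Gene + 1  [with Gene=1]  = 4

4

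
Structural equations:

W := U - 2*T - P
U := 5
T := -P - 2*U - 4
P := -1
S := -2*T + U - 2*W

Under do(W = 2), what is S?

27

Intervening sets W = 2 and removes its equation (W := U - 2*T - P).
T = -P - 2*U - 4  [with P=-1, U=5]  = -13
S = -2*T + U - 2*W  [with T=-13, U=5, W=2]  = 27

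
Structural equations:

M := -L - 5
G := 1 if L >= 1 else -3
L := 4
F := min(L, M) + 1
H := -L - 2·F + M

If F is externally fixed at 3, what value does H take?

-19

The intervention breaks the incoming arrows to F: F := min(L, M) + 1 no longer applies, and F = 3.
M = -L - 5  [with L=4]  = -9
H = -L - 2·F + M  [with L=4, F=3, M=-9]  = -19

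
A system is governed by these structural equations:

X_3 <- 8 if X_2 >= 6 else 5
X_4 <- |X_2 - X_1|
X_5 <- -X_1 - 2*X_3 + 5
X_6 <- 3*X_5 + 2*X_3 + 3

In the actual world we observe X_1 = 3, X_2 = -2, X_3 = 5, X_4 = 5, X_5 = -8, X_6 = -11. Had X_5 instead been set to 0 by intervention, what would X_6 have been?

13

The intervention breaks the incoming arrows to X_5: X_5 <- -X_1 - 2*X_3 + 5 no longer applies, and X_5 = 0.
X_3 = 8 if X_2 >= 6 else 5  [with X_2=-2]  = 5
X_6 = 3*X_5 + 2*X_3 + 3  [with X_5=0, X_3=5]  = 13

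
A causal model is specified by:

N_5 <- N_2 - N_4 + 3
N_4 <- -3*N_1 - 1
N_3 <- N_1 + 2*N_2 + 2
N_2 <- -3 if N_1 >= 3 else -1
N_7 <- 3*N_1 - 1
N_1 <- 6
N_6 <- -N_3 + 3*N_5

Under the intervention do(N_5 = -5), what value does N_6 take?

The intervention breaks the incoming arrows to N_5: N_5 <- N_2 - N_4 + 3 no longer applies, and N_5 = -5.
N_2 = -3 if N_1 >= 3 else -1  [with N_1=6]  = -3
N_3 = N_1 + 2*N_2 + 2  [with N_1=6, N_2=-3]  = 2
N_6 = -N_3 + 3*N_5  [with N_3=2, N_5=-5]  = -17

-17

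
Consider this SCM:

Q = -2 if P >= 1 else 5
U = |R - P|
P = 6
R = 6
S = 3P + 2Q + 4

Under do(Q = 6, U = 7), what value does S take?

34

The joint intervention fixes Q = 6, U = 7, removing each variable's own equation.
S = 3P + 2Q + 4  [with P=6, Q=6]  = 34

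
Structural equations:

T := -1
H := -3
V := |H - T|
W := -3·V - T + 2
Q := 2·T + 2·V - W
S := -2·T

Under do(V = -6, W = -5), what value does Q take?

-9

Setting V = -6, W = -5 by intervention discards those variables' equations.
Q = 2·T + 2·V - W  [with T=-1, V=-6, W=-5]  = -9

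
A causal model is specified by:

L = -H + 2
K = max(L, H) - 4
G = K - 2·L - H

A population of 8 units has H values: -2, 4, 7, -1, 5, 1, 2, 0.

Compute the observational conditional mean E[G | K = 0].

Observing K=0 restricts to units where K's equation naturally yields 0: H ∈ {-2, 4}. In that subpopulation G = -6, 0, mean -3.

-3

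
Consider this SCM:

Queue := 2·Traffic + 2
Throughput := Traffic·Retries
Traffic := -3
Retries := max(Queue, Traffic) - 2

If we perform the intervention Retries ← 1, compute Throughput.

The intervention breaks the incoming arrows to Retries: Retries := max(Queue, Traffic) - 2 no longer applies, and Retries = 1.
Throughput = Traffic·Retries  [with Traffic=-3, Retries=1]  = -3

-3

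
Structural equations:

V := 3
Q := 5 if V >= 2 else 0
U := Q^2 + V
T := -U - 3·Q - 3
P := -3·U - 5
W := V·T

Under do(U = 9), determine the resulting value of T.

-27

The intervention breaks the incoming arrows to U: U := Q^2 + V no longer applies, and U = 9.
Q = 5 if V >= 2 else 0  [with V=3]  = 5
T = -U - 3·Q - 3  [with U=9, Q=5]  = -27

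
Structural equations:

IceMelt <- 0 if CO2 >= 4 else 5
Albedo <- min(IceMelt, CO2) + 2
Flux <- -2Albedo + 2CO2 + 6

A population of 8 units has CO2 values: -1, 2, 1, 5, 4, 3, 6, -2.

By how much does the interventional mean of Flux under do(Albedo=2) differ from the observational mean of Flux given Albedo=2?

-5.5

Every unit gets Albedo=2 under the intervention. Flux values become 0, 6, 4, 12, 10, 8, 14, -2; E[Flux|do(Albedo=2)] = 6.5.
E[Flux|Albedo=2] averages over only the 3 units with Albedo=2 (CO2 = 5, 4, 6): Flux = 12, 10, 14, mean 12.
Difference = 6.5 − 12 = -5.5.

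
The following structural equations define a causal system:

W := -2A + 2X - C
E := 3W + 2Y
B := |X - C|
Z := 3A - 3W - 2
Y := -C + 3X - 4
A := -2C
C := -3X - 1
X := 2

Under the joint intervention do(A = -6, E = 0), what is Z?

-89

Setting A = -6, E = 0 by intervention discards those variables' equations.
C = -3X - 1  [with X=2]  = -7
W = -2A + 2X - C  [with A=-6, X=2, C=-7]  = 23
Z = 3A - 3W - 2  [with A=-6, W=23]  = -89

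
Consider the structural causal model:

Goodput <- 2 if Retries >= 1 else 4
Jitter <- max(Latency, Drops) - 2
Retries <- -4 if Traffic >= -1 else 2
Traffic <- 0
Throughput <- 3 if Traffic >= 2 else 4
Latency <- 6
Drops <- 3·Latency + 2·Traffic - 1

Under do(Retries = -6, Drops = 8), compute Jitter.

The joint intervention fixes Retries = -6, Drops = 8, removing each variable's own equation.
Jitter = max(Latency, Drops) - 2  [with Latency=6, Drops=8]  = 6

6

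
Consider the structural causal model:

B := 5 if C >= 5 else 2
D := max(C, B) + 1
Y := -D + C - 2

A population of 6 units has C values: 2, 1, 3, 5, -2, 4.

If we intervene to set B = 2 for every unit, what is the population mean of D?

4

Under do(B=2), B's equation is replaced by B=2 for every unit. Per-unit D: 3, 3, 4, 6, 3, 5. Mean = 4.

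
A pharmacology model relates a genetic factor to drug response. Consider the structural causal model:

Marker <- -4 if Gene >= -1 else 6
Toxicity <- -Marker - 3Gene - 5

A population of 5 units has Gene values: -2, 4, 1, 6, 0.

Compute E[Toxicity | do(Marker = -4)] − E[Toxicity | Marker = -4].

do(Marker=-4) breaks Marker's dependence on Gene. With Marker=-4 fixed, Toxicity across the units is 5, -13, -4, -19, -1, mean -6.4.
Observing Marker=-4 restricts to units where Marker's equation naturally yields -4: Gene ∈ {4, 1, 6, 0}. In that subpopulation Toxicity = -13, -4, -19, -1, mean -9.25.
Difference = -6.4 − (-9.25) = 2.85.

2.85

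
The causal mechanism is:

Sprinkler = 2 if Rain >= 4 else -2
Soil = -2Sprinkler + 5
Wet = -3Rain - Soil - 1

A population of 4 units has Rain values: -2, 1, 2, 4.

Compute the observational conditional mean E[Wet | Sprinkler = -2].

-11

Conditioning on Sprinkler=-2 selects the 3 unit(s) with Rain ∈ {-2, 1, 2}. Their Wet values: -4, -13, -16. Mean = -11.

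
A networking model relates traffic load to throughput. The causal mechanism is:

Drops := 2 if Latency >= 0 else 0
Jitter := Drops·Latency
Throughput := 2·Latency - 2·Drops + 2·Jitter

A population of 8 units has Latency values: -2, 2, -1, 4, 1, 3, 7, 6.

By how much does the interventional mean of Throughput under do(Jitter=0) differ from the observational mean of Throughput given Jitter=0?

5

The intervention sets Jitter=0 in all 8 units regardless of Latency. Recomputing Throughput per unit gives -4, 0, -2, 4, -2, 2, 10, 8; average 2.
Observing Jitter=0 restricts to units where Jitter's equation naturally yields 0: Latency ∈ {-2, -1}. In that subpopulation Throughput = -4, -2, mean -3.
Difference = 2 − (-3) = 5.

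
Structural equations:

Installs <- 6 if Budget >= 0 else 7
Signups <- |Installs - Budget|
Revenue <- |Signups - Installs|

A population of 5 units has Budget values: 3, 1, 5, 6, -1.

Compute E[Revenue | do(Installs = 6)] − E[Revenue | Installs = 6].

-0.55

do(Installs=6) breaks Installs's dependence on Budget. With Installs=6 fixed, Revenue across the units is 3, 1, 5, 6, 1, mean 3.2.
Observing Installs=6 restricts to units where Installs's equation naturally yields 6: Budget ∈ {3, 1, 5, 6}. In that subpopulation Revenue = 3, 1, 5, 6, mean 3.75.
Difference = 3.2 − 3.75 = -0.55.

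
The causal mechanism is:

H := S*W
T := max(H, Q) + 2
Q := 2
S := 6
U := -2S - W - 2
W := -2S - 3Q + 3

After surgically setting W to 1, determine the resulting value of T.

8

The intervention breaks the incoming arrows to W: W := -2S - 3Q + 3 no longer applies, and W = 1.
H = S*W  [with S=6, W=1]  = 6
T = max(H, Q) + 2  [with H=6, Q=2]  = 8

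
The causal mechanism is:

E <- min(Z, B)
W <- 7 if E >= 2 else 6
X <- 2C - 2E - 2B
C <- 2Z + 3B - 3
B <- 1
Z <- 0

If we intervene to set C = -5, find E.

Under do(C=-5), the mechanism C <- 2Z + 3B - 3 is discarded; C is fixed at -5.
Since E is not a descendant of the intervened variable, it is unaffected.
E = min(Z, B)  [with Z=0, B=1]  = 0

0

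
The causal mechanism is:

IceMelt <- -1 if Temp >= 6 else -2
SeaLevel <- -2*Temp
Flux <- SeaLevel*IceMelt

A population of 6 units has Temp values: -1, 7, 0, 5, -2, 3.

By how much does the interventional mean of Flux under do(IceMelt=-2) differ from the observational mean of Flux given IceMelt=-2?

The intervention sets IceMelt=-2 in all 6 units regardless of Temp. Recomputing Flux per unit gives -4, 28, 0, 20, -8, 12; average 8.
Conditioning on IceMelt=-2 selects the 5 unit(s) with Temp ∈ {-1, 0, 5, -2, 3}. Their Flux values: -4, 0, 20, -8, 12. Mean = 4.
Difference = 8 − 4 = 4.

4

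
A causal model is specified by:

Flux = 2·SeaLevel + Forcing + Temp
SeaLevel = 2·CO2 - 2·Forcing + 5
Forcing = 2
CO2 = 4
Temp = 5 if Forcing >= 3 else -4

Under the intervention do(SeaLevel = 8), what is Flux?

Intervening sets SeaLevel = 8 and removes its equation (SeaLevel = 2·CO2 - 2·Forcing + 5).
Temp = 5 if Forcing >= 3 else -4  [with Forcing=2]  = -4
Flux = 2·SeaLevel + Forcing + Temp  [with SeaLevel=8, Forcing=2, Temp=-4]  = 14

14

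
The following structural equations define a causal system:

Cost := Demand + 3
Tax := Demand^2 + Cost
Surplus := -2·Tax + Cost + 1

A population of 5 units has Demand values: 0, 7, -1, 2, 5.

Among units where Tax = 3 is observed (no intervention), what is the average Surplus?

Conditioning on Tax=3 selects the 2 unit(s) with Demand ∈ {0, -1}. Their Surplus values: -2, -3. Mean = -2.5.

-2.5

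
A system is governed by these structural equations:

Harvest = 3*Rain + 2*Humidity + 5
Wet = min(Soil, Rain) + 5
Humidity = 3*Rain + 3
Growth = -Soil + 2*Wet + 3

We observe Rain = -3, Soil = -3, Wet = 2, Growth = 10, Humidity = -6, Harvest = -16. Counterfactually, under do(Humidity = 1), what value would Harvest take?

-2

The intervention breaks the incoming arrows to Humidity: Humidity = 3*Rain + 3 no longer applies, and Humidity = 1.
Harvest = 3*Rain + 2*Humidity + 5  [with Rain=-3, Humidity=1]  = -2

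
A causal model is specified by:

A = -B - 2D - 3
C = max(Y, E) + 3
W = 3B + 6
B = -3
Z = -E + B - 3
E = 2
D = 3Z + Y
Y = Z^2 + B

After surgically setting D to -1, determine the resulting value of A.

Under do(D=-1), the mechanism D = 3Z + Y is discarded; D is fixed at -1.
A = -B - 2D - 3  [with B=-3, D=-1]  = 2

2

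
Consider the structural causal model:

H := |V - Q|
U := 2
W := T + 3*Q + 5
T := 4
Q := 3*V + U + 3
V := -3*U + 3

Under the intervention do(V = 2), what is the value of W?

42

The intervention breaks the incoming arrows to V: V := -3*U + 3 no longer applies, and V = 2.
Q = 3*V + U + 3  [with V=2, U=2]  = 11
W = T + 3*Q + 5  [with T=4, Q=11]  = 42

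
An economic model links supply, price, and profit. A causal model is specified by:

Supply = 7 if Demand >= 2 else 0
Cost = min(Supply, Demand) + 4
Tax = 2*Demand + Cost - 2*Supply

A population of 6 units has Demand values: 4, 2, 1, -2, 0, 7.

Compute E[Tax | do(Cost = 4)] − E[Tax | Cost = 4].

do(Cost=4) breaks Cost's dependence on Demand. With Cost=4 fixed, Tax across the units is -2, -6, 6, 0, 4, 4, mean 1.
Conditioning on Cost=4 selects the 2 unit(s) with Demand ∈ {1, 0}. Their Tax values: 6, 4. Mean = 5.
Difference = 1 − 5 = -4.

-4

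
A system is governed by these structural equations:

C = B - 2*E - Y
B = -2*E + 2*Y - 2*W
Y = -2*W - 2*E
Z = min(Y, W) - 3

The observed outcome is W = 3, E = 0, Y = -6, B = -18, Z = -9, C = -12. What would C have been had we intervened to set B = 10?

Under do(B=10), the mechanism B = -2*E + 2*Y - 2*W is discarded; B is fixed at 10.
Y = -2*W - 2*E  [with W=3, E=0]  = -6
C = B - 2*E - Y  [with B=10, E=0, Y=-6]  = 16

16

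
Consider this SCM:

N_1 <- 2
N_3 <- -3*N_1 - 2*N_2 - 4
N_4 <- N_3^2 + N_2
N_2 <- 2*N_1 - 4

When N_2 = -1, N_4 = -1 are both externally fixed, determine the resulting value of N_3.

-8

The joint intervention fixes N_2 = -1, N_4 = -1, removing each variable's own equation.
N_3 = -3*N_1 - 2*N_2 - 4  [with N_1=2, N_2=-1]  = -8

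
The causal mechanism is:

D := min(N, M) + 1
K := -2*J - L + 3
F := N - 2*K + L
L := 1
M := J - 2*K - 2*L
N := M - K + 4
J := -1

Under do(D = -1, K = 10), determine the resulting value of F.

-48

Under do(D = -1, K = 10), each intervened variable's structural equation is replaced by its fixed value.
M = J - 2*K - 2*L  [with J=-1, K=10, L=1]  = -23
N = M - K + 4  [with M=-23, K=10]  = -29
F = N - 2*K + L  [with N=-29, K=10, L=1]  = -48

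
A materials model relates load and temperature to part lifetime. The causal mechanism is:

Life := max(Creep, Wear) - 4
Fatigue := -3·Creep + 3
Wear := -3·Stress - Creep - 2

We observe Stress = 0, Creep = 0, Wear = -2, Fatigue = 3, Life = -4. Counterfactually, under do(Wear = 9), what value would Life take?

do(Wear=9) replaces the equation Wear := -3·Stress - Creep - 2 with the constant Wear = 9.
Life = max(Creep, Wear) - 4  [with Creep=0, Wear=9]  = 5

5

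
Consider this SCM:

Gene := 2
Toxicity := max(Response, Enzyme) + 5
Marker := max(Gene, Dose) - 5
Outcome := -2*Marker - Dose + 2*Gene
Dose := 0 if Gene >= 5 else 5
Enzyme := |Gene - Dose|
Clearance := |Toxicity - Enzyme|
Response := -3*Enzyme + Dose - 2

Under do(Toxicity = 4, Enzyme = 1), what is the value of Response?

Under do(Toxicity = 4, Enzyme = 1), each intervened variable's structural equation is replaced by its fixed value.
Dose = 0 if Gene >= 5 else 5  [with Gene=2]  = 5
Response = -3*Enzyme + Dose - 2  [with Enzyme=1, Dose=5]  = 0

0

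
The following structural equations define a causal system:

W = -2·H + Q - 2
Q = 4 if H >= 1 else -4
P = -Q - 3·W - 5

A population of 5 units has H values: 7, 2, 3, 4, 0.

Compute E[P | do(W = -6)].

10.6

The intervention sets W=-6 in all 5 units regardless of H. Recomputing P per unit gives 9, 9, 9, 9, 17; average 10.6.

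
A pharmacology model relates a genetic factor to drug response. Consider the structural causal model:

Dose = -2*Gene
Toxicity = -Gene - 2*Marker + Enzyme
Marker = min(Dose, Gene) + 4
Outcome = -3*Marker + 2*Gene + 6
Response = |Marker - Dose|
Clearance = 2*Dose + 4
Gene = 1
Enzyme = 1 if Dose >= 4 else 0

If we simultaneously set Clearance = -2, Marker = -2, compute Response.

Under do(Clearance = -2, Marker = -2), each intervened variable's structural equation is replaced by its fixed value.
Dose = -2*Gene  [with Gene=1]  = -2
Response = |Marker - Dose|  [with Marker=-2, Dose=-2]  = 0

0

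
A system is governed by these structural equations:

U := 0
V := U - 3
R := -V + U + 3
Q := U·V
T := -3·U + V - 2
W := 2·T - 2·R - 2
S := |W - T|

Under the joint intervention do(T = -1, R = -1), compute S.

The joint intervention fixes T = -1, R = -1, removing each variable's own equation.
W = 2·T - 2·R - 2  [with T=-1, R=-1]  = -2
S = |W - T|  [with W=-2, T=-1]  = 1

1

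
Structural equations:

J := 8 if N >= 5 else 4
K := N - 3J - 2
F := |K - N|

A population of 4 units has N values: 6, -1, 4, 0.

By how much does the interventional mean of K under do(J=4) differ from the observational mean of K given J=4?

1.25

Under do(J=4), J's equation is replaced by J=4 for every unit. Per-unit K: -8, -15, -10, -14. Mean = -11.75.
Conditioning on J=4 selects the 3 unit(s) with N ∈ {-1, 4, 0}. Their K values: -15, -10, -14. Mean = -13.
Difference = -11.75 − (-13) = 1.25.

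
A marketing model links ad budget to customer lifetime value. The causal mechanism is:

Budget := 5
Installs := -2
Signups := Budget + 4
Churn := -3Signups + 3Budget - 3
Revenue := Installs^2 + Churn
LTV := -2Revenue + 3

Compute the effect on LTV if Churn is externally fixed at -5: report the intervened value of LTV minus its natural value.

-20

Under do(Churn=-5), the mechanism Churn := -3Signups + 3Budget - 3 is discarded; Churn is fixed at -5.
Revenue = Installs^2 + Churn  [with Installs=-2, Churn=-5]  = -1
LTV = -2Revenue + 3  [with Revenue=-1]  = 5
Without intervention: Signups = Budget + 4  [with Budget=5]  = 9; Churn = -3Signups + 3Budget - 3  [with Signups=9, Budget=5]  = -15; Revenue = Installs^2 + Churn  [with Installs=-2, Churn=-15]  = -11; LTV = -2Revenue + 3  [with Revenue=-11]  = 25.
Change = 5 − 25 = -20.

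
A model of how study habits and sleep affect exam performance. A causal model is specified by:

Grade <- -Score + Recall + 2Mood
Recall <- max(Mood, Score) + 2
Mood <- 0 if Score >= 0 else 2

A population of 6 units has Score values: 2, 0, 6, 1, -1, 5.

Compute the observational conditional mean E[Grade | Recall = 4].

5.5

Conditioning on Recall=4 selects the 2 unit(s) with Score ∈ {2, -1}. Their Grade values: 2, 9. Mean = 5.5.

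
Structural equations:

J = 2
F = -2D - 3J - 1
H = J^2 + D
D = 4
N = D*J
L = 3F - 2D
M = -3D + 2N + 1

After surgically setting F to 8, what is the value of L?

16

Intervening sets F = 8 and removes its equation (F = -2D - 3J - 1).
L = 3F - 2D  [with F=8, D=4]  = 16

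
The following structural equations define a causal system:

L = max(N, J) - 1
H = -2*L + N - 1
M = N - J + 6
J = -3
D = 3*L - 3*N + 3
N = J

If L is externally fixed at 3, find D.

Intervening sets L = 3 and removes its equation (L = max(N, J) - 1).
N = J  [with J=-3]  = -3
D = 3*L - 3*N + 3  [with L=3, N=-3]  = 21

21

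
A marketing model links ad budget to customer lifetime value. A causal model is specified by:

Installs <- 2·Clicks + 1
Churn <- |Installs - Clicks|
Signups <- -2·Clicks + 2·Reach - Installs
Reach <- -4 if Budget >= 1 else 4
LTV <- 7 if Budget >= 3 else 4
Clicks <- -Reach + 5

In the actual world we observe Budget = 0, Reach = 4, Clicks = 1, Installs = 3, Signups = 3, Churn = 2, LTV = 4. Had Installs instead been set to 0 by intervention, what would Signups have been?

6

Intervening sets Installs = 0 and removes its equation (Installs <- 2·Clicks + 1).
Reach = -4 if Budget >= 1 else 4  [with Budget=0]  = 4
Clicks = -Reach + 5  [with Reach=4]  = 1
Signups = -2·Clicks + 2·Reach - Installs  [with Clicks=1, Reach=4, Installs=0]  = 6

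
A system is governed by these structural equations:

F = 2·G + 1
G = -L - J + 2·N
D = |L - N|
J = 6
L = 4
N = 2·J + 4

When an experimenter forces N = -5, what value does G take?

-20

The intervention breaks the incoming arrows to N: N = 2·J + 4 no longer applies, and N = -5.
G = -L - J + 2·N  [with L=4, J=6, N=-5]  = -20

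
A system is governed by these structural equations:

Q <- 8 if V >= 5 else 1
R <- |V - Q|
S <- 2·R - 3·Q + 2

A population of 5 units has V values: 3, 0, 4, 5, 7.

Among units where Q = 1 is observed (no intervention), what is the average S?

E[S|Q=1] averages over only the 3 units with Q=1 (V = 3, 0, 4): S = 3, 1, 5, mean 3.

3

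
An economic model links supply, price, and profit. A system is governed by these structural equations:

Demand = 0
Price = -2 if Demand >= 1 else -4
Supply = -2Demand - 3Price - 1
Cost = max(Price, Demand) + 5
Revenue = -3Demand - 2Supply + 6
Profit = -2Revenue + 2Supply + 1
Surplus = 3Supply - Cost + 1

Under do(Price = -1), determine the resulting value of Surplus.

2

Under do(Price=-1), the mechanism Price = -2 if Demand >= 1 else -4 is discarded; Price is fixed at -1.
Supply = -2Demand - 3Price - 1  [with Demand=0, Price=-1]  = 2
Cost = max(Price, Demand) + 5  [with Price=-1, Demand=0]  = 5
Surplus = 3Supply - Cost + 1  [with Supply=2, Cost=5]  = 2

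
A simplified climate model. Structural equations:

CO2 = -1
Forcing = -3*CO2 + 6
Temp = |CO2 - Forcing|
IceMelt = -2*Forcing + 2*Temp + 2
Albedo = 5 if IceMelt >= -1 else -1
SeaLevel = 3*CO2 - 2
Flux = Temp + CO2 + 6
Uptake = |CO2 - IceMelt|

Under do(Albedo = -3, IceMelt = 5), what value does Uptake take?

Under do(Albedo = -3, IceMelt = 5), each intervened variable's structural equation is replaced by its fixed value.
Uptake = |CO2 - IceMelt|  [with CO2=-1, IceMelt=5]  = 6

6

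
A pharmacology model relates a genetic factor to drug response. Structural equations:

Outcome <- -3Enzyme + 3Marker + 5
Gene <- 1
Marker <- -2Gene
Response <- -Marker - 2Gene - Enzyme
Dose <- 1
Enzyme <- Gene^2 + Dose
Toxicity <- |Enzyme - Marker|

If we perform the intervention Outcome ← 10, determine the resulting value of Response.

-2

The intervention breaks the incoming arrows to Outcome: Outcome <- -3Enzyme + 3Marker + 5 no longer applies, and Outcome = 10.
Response is not downstream of the intervention, so its value is determined by the original equations.
Enzyme = Gene^2 + Dose  [with Gene=1, Dose=1]  = 2
Marker = -2Gene  [with Gene=1]  = -2
Response = -Marker - 2Gene - Enzyme  [with Marker=-2, Gene=1, Enzyme=2]  = -2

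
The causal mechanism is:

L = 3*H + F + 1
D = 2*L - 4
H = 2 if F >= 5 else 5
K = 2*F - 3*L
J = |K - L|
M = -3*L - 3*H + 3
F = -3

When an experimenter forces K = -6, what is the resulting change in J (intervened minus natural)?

-39

Intervening sets K = -6 and removes its equation (K = 2*F - 3*L).
H = 2 if F >= 5 else 5  [with F=-3]  = 5
L = 3*H + F + 1  [with H=5, F=-3]  = 13
J = |K - L|  [with K=-6, L=13]  = 19
Without intervention: H = 2 if F >= 5 else 5  [with F=-3]  = 5; L = 3*H + F + 1  [with H=5, F=-3]  = 13; K = 2*F - 3*L  [with F=-3, L=13]  = -45; J = |K - L|  [with K=-45, L=13]  = 58.
Change = 19 − 58 = -39.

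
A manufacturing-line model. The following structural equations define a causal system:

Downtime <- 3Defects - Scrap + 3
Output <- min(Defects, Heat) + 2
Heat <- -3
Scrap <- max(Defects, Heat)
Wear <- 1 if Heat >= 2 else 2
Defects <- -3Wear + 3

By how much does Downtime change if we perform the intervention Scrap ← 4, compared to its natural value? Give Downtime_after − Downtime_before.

Under do(Scrap=4), the mechanism Scrap <- max(Defects, Heat) is discarded; Scrap is fixed at 4.
Wear = 1 if Heat >= 2 else 2  [with Heat=-3]  = 2
Defects = -3Wear + 3  [with Wear=2]  = -3
Downtime = 3Defects - Scrap + 3  [with Defects=-3, Scrap=4]  = -10
Without intervention: Wear = 1 if Heat >= 2 else 2  [with Heat=-3]  = 2; Defects = -3Wear + 3  [with Wear=2]  = -3; Scrap = max(Defects, Heat)  [with Defects=-3, Heat=-3]  = -3; Downtime = 3Defects - Scrap + 3  [with Defects=-3, Scrap=-3]  = -3.
Change = -10 − (-3) = -7.

-7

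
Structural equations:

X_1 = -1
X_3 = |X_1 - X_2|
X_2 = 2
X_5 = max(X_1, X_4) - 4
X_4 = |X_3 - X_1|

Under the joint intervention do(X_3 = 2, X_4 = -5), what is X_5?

-5

Setting X_3 = 2, X_4 = -5 by intervention discards those variables' equations.
X_5 = max(X_1, X_4) - 4  [with X_1=-1, X_4=-5]  = -5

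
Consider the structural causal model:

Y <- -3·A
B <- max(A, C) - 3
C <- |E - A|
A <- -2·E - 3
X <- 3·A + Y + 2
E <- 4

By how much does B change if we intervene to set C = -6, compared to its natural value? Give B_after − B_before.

The intervention breaks the incoming arrows to C: C <- |E - A| no longer applies, and C = -6.
A = -2·E - 3  [with E=4]  = -11
B = max(A, C) - 3  [with A=-11, C=-6]  = -9
Without intervention: A = -2·E - 3  [with E=4]  = -11; C = |E - A|  [with E=4, A=-11]  = 15; B = max(A, C) - 3  [with A=-11, C=15]  = 12.
Change = -9 − 12 = -21.

-21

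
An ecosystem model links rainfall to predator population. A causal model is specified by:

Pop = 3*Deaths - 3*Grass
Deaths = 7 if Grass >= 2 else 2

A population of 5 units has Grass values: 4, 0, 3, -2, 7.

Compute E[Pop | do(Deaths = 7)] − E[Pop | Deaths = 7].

6.8

do(Deaths=7) breaks Deaths's dependence on Grass. With Deaths=7 fixed, Pop across the units is 9, 21, 12, 27, 0, mean 13.8.
Conditioning on Deaths=7 selects the 3 unit(s) with Grass ∈ {4, 3, 7}. Their Pop values: 9, 12, 0. Mean = 7.
Difference = 13.8 − 7 = 6.8.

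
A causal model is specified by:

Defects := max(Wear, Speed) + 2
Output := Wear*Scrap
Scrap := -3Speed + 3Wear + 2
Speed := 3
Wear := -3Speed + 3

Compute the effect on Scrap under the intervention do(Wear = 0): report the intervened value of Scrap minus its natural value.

18

Under do(Wear=0), the mechanism Wear := -3Speed + 3 is discarded; Wear is fixed at 0.
Scrap = -3Speed + 3Wear + 2  [with Speed=3, Wear=0]  = -7
Without intervention: Wear = -3Speed + 3  [with Speed=3]  = -6; Scrap = -3Speed + 3Wear + 2  [with Speed=3, Wear=-6]  = -25.
Change = -7 − (-25) = 18.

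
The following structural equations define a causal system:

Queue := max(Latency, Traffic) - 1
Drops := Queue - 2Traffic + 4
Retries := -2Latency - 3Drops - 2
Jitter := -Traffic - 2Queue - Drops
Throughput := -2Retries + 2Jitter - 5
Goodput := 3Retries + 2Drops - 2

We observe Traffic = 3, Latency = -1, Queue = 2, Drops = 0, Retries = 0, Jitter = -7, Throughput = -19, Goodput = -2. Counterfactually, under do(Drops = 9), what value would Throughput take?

17

The intervention breaks the incoming arrows to Drops: Drops := Queue - 2Traffic + 4 no longer applies, and Drops = 9.
Queue = max(Latency, Traffic) - 1  [with Latency=-1, Traffic=3]  = 2
Retries = -2Latency - 3Drops - 2  [with Latency=-1, Drops=9]  = -27
Jitter = -Traffic - 2Queue - Drops  [with Traffic=3, Queue=2, Drops=9]  = -16
Throughput = -2Retries + 2Jitter - 5  [with Retries=-27, Jitter=-16]  = 17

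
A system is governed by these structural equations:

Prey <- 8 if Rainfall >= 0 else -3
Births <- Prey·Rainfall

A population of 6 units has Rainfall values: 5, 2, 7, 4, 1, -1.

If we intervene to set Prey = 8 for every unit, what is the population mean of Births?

24

Every unit gets Prey=8 under the intervention. Births values become 40, 16, 56, 32, 8, -8; E[Births|do(Prey=8)] = 24.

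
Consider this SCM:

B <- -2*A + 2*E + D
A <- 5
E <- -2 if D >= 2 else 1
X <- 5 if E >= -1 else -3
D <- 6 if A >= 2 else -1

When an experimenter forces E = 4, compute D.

Under do(E=4), the mechanism E <- -2 if D >= 2 else 1 is discarded; E is fixed at 4.
Since D is not a descendant of the intervened variable, it is unaffected.
D = 6 if A >= 2 else -1  [with A=5]  = 6

6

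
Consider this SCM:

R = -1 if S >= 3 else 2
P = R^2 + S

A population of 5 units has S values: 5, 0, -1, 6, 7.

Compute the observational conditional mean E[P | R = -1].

7

E[P|R=-1] averages over only the 3 units with R=-1 (S = 5, 6, 7): P = 6, 7, 8, mean 7.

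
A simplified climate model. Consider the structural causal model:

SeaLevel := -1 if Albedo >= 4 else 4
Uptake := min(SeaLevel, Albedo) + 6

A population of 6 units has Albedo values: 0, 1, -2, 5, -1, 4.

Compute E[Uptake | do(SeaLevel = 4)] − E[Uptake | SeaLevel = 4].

1.5

Every unit gets SeaLevel=4 under the intervention. Uptake values become 6, 7, 4, 10, 5, 10; E[Uptake|do(SeaLevel=4)] = 7.
Observing SeaLevel=4 restricts to units where SeaLevel's equation naturally yields 4: Albedo ∈ {0, 1, -2, -1}. In that subpopulation Uptake = 6, 7, 4, 5, mean 5.5.
Difference = 7 − 5.5 = 1.5.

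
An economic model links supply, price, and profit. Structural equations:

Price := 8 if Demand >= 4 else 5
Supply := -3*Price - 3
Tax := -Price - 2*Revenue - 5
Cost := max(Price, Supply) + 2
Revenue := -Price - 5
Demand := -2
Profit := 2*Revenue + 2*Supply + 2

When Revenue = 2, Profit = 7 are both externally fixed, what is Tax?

Under do(Revenue = 2, Profit = 7), each intervened variable's structural equation is replaced by its fixed value.
Price = 8 if Demand >= 4 else 5  [with Demand=-2]  = 5
Tax = -Price - 2*Revenue - 5  [with Price=5, Revenue=2]  = -14

-14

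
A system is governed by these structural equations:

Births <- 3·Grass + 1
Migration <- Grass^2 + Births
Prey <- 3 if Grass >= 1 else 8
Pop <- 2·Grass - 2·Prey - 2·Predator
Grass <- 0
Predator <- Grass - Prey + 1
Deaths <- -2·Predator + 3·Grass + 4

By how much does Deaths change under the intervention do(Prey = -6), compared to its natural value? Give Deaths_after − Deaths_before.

do(Prey=-6) replaces the equation Prey <- 3 if Grass >= 1 else 8 with the constant Prey = -6.
Predator = Grass - Prey + 1  [with Grass=0, Prey=-6]  = 7
Deaths = -2·Predator + 3·Grass + 4  [with Predator=7, Grass=0]  = -10
Without intervention: Prey = 3 if Grass >= 1 else 8  [with Grass=0]  = 8; Predator = Grass - Prey + 1  [with Grass=0, Prey=8]  = -7; Deaths = -2·Predator + 3·Grass + 4  [with Predator=-7, Grass=0]  = 18.
Change = -10 − 18 = -28.

-28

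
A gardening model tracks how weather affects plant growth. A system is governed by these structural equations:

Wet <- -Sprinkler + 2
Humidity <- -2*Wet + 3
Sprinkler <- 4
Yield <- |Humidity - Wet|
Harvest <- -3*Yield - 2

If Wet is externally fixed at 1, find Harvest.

do(Wet=1) replaces the equation Wet <- -Sprinkler + 2 with the constant Wet = 1.
Humidity = -2*Wet + 3  [with Wet=1]  = 1
Yield = |Humidity - Wet|  [with Humidity=1, Wet=1]  = 0
Harvest = -3*Yield - 2  [with Yield=0]  = -2

-2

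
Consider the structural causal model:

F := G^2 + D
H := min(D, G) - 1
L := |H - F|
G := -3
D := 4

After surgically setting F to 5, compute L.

9

do(F=5) replaces the equation F := G^2 + D with the constant F = 5.
H = min(D, G) - 1  [with D=4, G=-3]  = -4
L = |H - F|  [with H=-4, F=5]  = 9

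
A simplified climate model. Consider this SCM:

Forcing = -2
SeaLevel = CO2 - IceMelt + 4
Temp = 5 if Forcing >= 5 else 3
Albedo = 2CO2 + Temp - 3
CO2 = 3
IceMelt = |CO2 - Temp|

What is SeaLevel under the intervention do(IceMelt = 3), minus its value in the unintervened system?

Under do(IceMelt=3), the mechanism IceMelt = |CO2 - Temp| is discarded; IceMelt is fixed at 3.
SeaLevel = CO2 - IceMelt + 4  [with CO2=3, IceMelt=3]  = 4
Without intervention: Temp = 5 if Forcing >= 5 else 3  [with Forcing=-2]  = 3; IceMelt = |CO2 - Temp|  [with CO2=3, Temp=3]  = 0; SeaLevel = CO2 - IceMelt + 4  [with CO2=3, IceMelt=0]  = 7.
Change = 4 − 7 = -3.

-3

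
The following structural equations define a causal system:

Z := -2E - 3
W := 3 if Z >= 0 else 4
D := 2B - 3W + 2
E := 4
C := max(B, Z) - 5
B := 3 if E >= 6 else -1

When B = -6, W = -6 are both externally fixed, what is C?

The joint intervention fixes B = -6, W = -6, removing each variable's own equation.
Z = -2E - 3  [with E=4]  = -11
C = max(B, Z) - 5  [with B=-6, Z=-11]  = -11

-11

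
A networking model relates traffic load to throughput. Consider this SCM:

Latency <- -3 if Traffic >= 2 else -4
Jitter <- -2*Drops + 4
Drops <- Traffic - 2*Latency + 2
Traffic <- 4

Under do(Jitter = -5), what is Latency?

-3

The intervention breaks the incoming arrows to Jitter: Jitter <- -2*Drops + 4 no longer applies, and Jitter = -5.
Since Latency is not a descendant of the intervened variable, it is unaffected.
Latency = -3 if Traffic >= 2 else -4  [with Traffic=4]  = -3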